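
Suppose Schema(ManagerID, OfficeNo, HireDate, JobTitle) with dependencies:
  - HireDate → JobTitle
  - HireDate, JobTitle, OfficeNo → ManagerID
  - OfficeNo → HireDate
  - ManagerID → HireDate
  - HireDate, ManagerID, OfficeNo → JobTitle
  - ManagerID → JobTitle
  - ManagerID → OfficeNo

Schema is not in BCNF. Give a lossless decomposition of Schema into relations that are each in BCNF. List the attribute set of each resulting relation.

{HireDate, JobTitle}; {HireDate, ManagerID, OfficeNo}

Candidate keys of the original relation: {ManagerID}, {OfficeNo}.
In {HireDate, JobTitle, ManagerID, OfficeNo}, {HireDate} is not a superkey ({HireDate}⁺ restricted to this set is {HireDate, JobTitle}), so split on HireDate → JobTitle into {HireDate, JobTitle} and {HireDate, ManagerID, OfficeNo}.
{HireDate, JobTitle} has no BCNF violation.
{HireDate, ManagerID, OfficeNo} has no BCNF violation.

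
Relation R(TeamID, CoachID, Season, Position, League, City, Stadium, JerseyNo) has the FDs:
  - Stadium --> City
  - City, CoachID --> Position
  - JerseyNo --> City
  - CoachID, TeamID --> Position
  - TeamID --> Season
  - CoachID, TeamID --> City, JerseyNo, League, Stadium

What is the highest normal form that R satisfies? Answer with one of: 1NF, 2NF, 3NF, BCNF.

Candidate key: {CoachID, TeamID}. Prime attributes: {CoachID, TeamID}.
Stadium --> City: {Stadium}⁺ = {City, Stadium}, which is not all of the attributes, so the left side is not a superkey — BCNF is violated.
Stadium --> City determines the non-prime attribute {City} from a non-superkey — 3NF is violated.
Since {TeamID} ⊂ {CoachID, TeamID} and {TeamID}⁺ ⊇ {Season} with {Season} non-prime, there is a partial dependency; 2NF fails.

1NF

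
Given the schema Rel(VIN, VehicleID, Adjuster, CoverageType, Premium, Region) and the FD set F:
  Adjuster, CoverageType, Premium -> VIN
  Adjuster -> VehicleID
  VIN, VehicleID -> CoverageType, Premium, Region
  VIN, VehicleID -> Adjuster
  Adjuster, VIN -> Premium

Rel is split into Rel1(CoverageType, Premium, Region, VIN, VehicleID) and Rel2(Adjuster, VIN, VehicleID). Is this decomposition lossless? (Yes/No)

Common attributes: {VIN, VehicleID}; their closure is {Adjuster, CoverageType, Premium, Region, VIN, VehicleID}.
Since Rel1 ⊆ {Adjuster, CoverageType, Premium, Region, VIN, VehicleID}, the intersection is a superkey of Rel1; the decomposition is lossless.

Yes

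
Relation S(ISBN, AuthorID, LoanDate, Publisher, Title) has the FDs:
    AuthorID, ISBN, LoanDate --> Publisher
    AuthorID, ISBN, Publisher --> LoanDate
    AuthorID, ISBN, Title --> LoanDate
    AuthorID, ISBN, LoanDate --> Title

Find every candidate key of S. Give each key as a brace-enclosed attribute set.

{AuthorID, ISBN, LoanDate}, {AuthorID, ISBN, Publisher}, {AuthorID, ISBN, Title}

{AuthorID, ISBN} never appear on the right of any FD, so every key must include all of them.
{AuthorID, ISBN, LoanDate} is a candidate key since {AuthorID, ISBN, LoanDate}⁺ = {AuthorID, ISBN, LoanDate, Publisher, Title} covers every attribute.
{AuthorID, ISBN, Publisher} is a candidate key since {AuthorID, ISBN, Publisher}⁺ = {AuthorID, ISBN, LoanDate, Publisher, Title} covers every attribute.
{AuthorID, ISBN, Title} is a candidate key since {AuthorID, ISBN, Title}⁺ = {AuthorID, ISBN, LoanDate, Publisher, Title} covers every attribute.
No proper subset of any of these is a key, and no other minimal superkey exists.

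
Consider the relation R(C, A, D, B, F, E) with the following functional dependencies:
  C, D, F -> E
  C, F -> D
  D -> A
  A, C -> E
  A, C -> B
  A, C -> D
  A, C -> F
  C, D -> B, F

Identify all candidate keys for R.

{A, C}, {C, D}, {C, F}

{C} never appears on the right of any FD, so every key must include it.
{A, C}⁺ = {A, B, C, D, E, F}, which is every attribute, so {A, C} is a candidate key.
{C, D}⁺ = {A, B, C, D, E, F}, which is every attribute, so {C, D} is a candidate key.
{C, F}⁺ = {A, B, C, D, E, F}, which is every attribute, so {C, F} is a candidate key.
No proper subset of any of these is a key, and no other minimal superkey exists.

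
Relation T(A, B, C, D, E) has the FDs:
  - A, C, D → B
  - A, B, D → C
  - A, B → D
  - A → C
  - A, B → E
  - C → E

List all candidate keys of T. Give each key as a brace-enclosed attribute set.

{A, B}, {A, D}

No FD produces {A}, so it must be in every candidate key.
Closure of {A, B} is {A, B, C, D, E}, the whole schema; {A, B} is a candidate key.
Closure of {A, D} is {A, B, C, D, E}, the whole schema; {A, D} is a candidate key.
Any other superkey properly contains one of these, so there are no further candidate keys.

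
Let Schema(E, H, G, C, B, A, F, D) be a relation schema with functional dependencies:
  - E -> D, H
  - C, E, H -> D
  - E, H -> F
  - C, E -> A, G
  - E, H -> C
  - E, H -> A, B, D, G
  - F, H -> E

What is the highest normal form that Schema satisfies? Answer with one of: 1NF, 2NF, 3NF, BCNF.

Candidate keys: {E}, {F, H}. Prime attributes: {E, F, H}.
The left-hand side of every FD is a superkey, so BCNF is satisfied.

BCNF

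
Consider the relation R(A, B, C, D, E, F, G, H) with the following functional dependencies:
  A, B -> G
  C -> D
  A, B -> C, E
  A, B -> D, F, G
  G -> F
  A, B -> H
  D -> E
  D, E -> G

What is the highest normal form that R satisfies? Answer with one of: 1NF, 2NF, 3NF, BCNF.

2NF

Candidate key: {A, B}. Prime attributes: {A, B}.
C -> D breaks BCNF: {C}⁺ = {C, D, E, F, G}, so {C} is not a superkey.
C -> D has non-prime {D} on the right and a non-superkey on the left, so 3NF fails.
Checking every proper subset of each key, none determines a non-prime attribute — 2NF is satisfied.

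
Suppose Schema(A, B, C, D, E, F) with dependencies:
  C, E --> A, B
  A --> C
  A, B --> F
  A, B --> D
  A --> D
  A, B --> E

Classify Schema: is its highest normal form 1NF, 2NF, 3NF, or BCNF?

Candidate keys: {A, B}, {A, E}, {C, E}. Prime attributes: {A, B, C, E}.
For A --> C we have {A}⁺ = {A, C, D}; {A} is not a superkey, so BCNF fails.
A --> D has non-prime {D} on the right and a non-superkey on the left, so 3NF fails.
The proper key subset {A} of {A, B} determines non-prime {D}, so the relation is not even in 2NF.

1NF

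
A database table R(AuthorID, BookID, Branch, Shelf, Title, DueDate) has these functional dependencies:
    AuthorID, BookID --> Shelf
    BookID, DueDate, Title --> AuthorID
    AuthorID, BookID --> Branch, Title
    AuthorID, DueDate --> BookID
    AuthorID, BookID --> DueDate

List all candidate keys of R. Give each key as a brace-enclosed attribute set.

{AuthorID, BookID}, {AuthorID, DueDate}, {BookID, DueDate, Title}

{AuthorID, BookID}⁺ = {AuthorID, BookID, Branch, DueDate, Shelf, Title}, which is every attribute, so {AuthorID, BookID} is a candidate key.
{AuthorID, DueDate}⁺ = {AuthorID, BookID, Branch, DueDate, Shelf, Title}, which is every attribute, so {AuthorID, DueDate} is a candidate key.
{BookID, DueDate, Title}⁺ = {AuthorID, BookID, Branch, DueDate, Shelf, Title}, which is every attribute, so {BookID, DueDate, Title} is a candidate key.
These are minimal and exhaustive — every other superkey contains one of them.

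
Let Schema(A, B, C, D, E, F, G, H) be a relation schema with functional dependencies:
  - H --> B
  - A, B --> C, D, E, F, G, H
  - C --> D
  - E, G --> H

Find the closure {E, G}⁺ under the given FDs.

Start with {E, G}.
E, G --> H applies; add {H} → now {E, G, H}.
H --> B applies; add {B} → now {B, E, G, H}.
No further FD applies.

{B, E, G, H}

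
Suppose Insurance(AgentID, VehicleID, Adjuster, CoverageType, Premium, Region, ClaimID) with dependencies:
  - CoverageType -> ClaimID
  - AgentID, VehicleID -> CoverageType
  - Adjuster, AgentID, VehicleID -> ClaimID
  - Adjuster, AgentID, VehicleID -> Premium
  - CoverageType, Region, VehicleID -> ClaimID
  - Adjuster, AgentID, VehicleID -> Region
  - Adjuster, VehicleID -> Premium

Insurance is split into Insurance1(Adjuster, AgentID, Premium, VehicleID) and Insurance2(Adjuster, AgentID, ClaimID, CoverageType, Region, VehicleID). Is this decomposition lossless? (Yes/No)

Yes

Insurance1 ∩ Insurance2 = {Adjuster, AgentID, VehicleID}; its closure under F is {Adjuster, AgentID, ClaimID, CoverageType, Premium, Region, VehicleID}.
Since Insurance1 ⊆ {Adjuster, AgentID, ClaimID, CoverageType, Premium, Region, VehicleID}, the intersection is a superkey of Insurance1; the decomposition is lossless.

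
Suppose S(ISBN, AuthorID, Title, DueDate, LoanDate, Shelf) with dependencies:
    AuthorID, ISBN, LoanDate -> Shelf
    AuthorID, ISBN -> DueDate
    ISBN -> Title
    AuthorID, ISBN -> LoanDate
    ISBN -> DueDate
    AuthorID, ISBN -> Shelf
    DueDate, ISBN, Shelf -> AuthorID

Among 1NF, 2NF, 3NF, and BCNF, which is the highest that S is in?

1NF

Candidate keys: {AuthorID, ISBN}, {ISBN, Shelf}. Prime attributes: {AuthorID, ISBN, Shelf}.
ISBN -> Title breaks BCNF: {ISBN}⁺ = {DueDate, ISBN, Title}, so {ISBN} is not a superkey.
ISBN -> Title has non-prime {Title} on the right and a non-superkey on the left, so 3NF fails.
{ISBN} is a proper subset of the key {AuthorID, ISBN}, and {ISBN}⁺ contains the non-prime attributes {DueDate, Title} — a partial dependency, so 2NF is violated.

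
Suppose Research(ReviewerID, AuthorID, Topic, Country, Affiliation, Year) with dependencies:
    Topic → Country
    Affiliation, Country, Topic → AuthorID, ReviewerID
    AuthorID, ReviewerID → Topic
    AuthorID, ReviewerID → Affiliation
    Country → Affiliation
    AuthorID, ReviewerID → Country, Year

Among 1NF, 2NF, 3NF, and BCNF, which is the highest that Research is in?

2NF

Candidate keys: {AuthorID, ReviewerID}, {Topic}. Prime attributes: {AuthorID, ReviewerID, Topic}.
Country → Affiliation breaks BCNF: {Country}⁺ = {Affiliation, Country}, so {Country} is not a superkey.
Country → Affiliation has non-prime {Affiliation} on the right and a non-superkey on the left, so 3NF fails.
No non-prime attribute depends on a proper subset of any candidate key, so 2NF holds.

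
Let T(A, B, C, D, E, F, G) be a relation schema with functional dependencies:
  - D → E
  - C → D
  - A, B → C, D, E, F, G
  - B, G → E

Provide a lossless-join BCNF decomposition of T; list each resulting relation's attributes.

{A, B, C, F, G}; {C, D}; {D, E}

Candidate key of the original relation: {A, B}.
{A, B, C, D, E, F, G}: {D} determines {D, E} here but is not a superkey — split on D → E, giving {D, E} and {A, B, C, D, F, G}.
{D, E} has no BCNF violation.
{A, B, C, D, F, G}: {C} determines {C, D} here but is not a superkey — split on C → D, giving {C, D} and {A, B, C, F, G}.
{C, D} has no BCNF violation.
{A, B, C, F, G} has no BCNF violation.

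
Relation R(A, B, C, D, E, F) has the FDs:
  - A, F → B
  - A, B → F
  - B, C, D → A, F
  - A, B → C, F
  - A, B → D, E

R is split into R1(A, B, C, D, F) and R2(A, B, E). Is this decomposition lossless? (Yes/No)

Common attributes: {A, B}; their closure is {A, B, C, D, E, F}.
Since R1 ⊆ {A, B, C, D, E, F}, the intersection is a superkey of R1; the decomposition is lossless.

Yes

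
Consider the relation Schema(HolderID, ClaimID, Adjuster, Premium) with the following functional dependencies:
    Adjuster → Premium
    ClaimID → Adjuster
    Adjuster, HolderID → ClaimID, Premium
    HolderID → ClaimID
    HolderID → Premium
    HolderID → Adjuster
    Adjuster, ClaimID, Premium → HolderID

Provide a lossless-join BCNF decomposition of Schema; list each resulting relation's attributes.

Candidate keys of the original relation: {ClaimID}, {HolderID}.
{Adjuster, ClaimID, HolderID, Premium}: {Adjuster} determines {Adjuster, Premium} here but is not a superkey — split on Adjuster → Premium, giving {Adjuster, Premium} and {Adjuster, ClaimID, HolderID}.
{Adjuster, Premium} has no BCNF violation.
{Adjuster, ClaimID, HolderID} has no BCNF violation.

{Adjuster, ClaimID, HolderID}; {Adjuster, Premium}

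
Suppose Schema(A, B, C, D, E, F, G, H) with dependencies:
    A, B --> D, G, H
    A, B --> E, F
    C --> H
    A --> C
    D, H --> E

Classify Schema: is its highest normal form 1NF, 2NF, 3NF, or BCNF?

1NF

Candidate key: {A, B}. Prime attributes: {A, B}.
C --> H: {C}⁺ = {C, H}, which is not all of the attributes, so the left side is not a superkey — BCNF is violated.
C --> H determines the non-prime attribute {H} from a non-superkey — 3NF is violated.
{A} is a proper subset of the key {A, B}, and {A}⁺ contains the non-prime attributes {C, H} — a partial dependency, so 2NF is violated.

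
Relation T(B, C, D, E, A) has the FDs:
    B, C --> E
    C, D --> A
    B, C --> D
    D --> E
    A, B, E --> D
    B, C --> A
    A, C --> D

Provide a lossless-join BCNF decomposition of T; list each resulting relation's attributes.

Candidate key of the original relation: {B, C}.
Within {A, B, C, D, E}: {C, D}⁺ ∩ {A, B, C, D, E} = {A, C, D, E}, not the whole set, so C, D --> A, E violates BCNF; decompose into {A, C, D, E} and {B, C, D}.
Within {A, C, D, E}: {D}⁺ ∩ {A, C, D, E} = {D, E}, not the whole set, so D --> E violates BCNF; decompose into {D, E} and {A, C, D}.
{D, E} is in BCNF.
{A, C, D} is in BCNF.
{B, C, D} is in BCNF.

{A, C, D}; {B, C, D}; {D, E}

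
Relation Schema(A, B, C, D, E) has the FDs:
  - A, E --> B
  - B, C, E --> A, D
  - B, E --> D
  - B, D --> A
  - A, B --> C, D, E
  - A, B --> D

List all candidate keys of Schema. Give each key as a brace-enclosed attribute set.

{A, B}⁺ = {A, B, C, D, E} — all of the relation — so {A, B} is a candidate key.
{A, E}⁺ = {A, B, C, D, E} — all of the relation — so {A, E} is a candidate key.
{B, D}⁺ = {A, B, C, D, E} — all of the relation — so {B, D} is a candidate key.
{B, E}⁺ = {A, B, C, D, E} — all of the relation — so {B, E} is a candidate key.
Any other superkey properly contains one of these, so there are no further candidate keys.

{A, B}, {A, E}, {B, D}, {B, E}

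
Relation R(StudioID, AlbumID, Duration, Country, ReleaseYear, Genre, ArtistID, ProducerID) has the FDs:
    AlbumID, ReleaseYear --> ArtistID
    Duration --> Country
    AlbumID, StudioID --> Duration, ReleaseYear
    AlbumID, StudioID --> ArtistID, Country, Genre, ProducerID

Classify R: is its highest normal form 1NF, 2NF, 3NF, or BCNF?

Candidate key: {AlbumID, StudioID}. Prime attributes: {AlbumID, StudioID}.
AlbumID, ReleaseYear --> ArtistID: {AlbumID, ReleaseYear}⁺ = {AlbumID, ArtistID, ReleaseYear}, which is not all of the attributes, so the left side is not a superkey — BCNF is violated.
AlbumID, ReleaseYear --> ArtistID determines the non-prime attribute {ArtistID} from a non-superkey — 3NF is violated.
No non-prime attribute depends on a proper subset of any candidate key, so 2NF holds.

2NF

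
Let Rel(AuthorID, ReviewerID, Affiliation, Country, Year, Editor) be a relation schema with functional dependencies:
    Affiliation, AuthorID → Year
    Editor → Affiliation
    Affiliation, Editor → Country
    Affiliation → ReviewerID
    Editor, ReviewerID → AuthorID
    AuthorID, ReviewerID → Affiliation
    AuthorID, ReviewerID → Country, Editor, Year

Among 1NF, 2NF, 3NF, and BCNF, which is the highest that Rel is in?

3NF

Candidate keys: {Affiliation, AuthorID}, {AuthorID, ReviewerID}, {Editor}. Prime attributes: {Affiliation, AuthorID, Editor, ReviewerID}.
For Affiliation → ReviewerID we have {Affiliation}⁺ = {Affiliation, ReviewerID}; {Affiliation} is not a superkey, so BCNF fails.
Its right-hand attributes {ReviewerID} are all prime, as are those of every other non-superkey FD — the relation is in 3NF.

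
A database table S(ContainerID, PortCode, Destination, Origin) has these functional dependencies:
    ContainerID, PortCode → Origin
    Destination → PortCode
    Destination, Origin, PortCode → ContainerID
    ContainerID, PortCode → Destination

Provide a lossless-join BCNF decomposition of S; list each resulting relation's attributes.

Candidate keys of the original relation: {ContainerID, Destination}, {ContainerID, PortCode}, {Destination, Origin}.
In {ContainerID, Destination, Origin, PortCode}, {Destination} is not a superkey ({Destination}⁺ restricted to this set is {Destination, PortCode}), so split on Destination → PortCode into {Destination, PortCode} and {ContainerID, Destination, Origin}.
{Destination, PortCode} is in BCNF.
{ContainerID, Destination, Origin} is in BCNF.

{ContainerID, Destination, Origin}; {Destination, PortCode}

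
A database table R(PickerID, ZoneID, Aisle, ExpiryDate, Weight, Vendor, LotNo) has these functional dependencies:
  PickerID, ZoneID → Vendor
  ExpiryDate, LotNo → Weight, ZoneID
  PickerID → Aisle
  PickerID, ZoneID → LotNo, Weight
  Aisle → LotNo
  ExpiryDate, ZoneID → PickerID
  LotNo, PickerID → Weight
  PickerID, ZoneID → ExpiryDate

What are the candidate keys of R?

{Aisle, ExpiryDate}, {ExpiryDate, LotNo}, {ExpiryDate, PickerID}, {ExpiryDate, ZoneID}, {PickerID, ZoneID}

Closure of {Aisle, ExpiryDate} is {Aisle, ExpiryDate, LotNo, PickerID, Vendor, Weight, ZoneID}, the whole schema; {Aisle, ExpiryDate} is a candidate key.
Closure of {ExpiryDate, LotNo} is {Aisle, ExpiryDate, LotNo, PickerID, Vendor, Weight, ZoneID}, the whole schema; {ExpiryDate, LotNo} is a candidate key.
Closure of {ExpiryDate, PickerID} is {Aisle, ExpiryDate, LotNo, PickerID, Vendor, Weight, ZoneID}, the whole schema; {ExpiryDate, PickerID} is a candidate key.
Closure of {ExpiryDate, ZoneID} is {Aisle, ExpiryDate, LotNo, PickerID, Vendor, Weight, ZoneID}, the whole schema; {ExpiryDate, ZoneID} is a candidate key.
Closure of {PickerID, ZoneID} is {Aisle, ExpiryDate, LotNo, PickerID, Vendor, Weight, ZoneID}, the whole schema; {PickerID, ZoneID} is a candidate key.
Any other superkey properly contains one of these, so there are no further candidate keys.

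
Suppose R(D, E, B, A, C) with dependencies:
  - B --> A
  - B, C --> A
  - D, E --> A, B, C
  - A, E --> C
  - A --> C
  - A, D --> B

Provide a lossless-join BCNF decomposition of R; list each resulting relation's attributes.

Candidate key of the original relation: {D, E}.
{A, B, C, D, E}: {B} determines {A, B, C} here but is not a superkey — split on B --> A, C, giving {A, B, C} and {B, D, E}.
{A, B, C}: {A} determines {A, C} here but is not a superkey — split on A --> C, giving {A, C} and {A, B}.
{A, C}: every determinant is a superkey — BCNF.
{A, B}: every determinant is a superkey — BCNF.
{B, D, E}: every determinant is a superkey — BCNF.

{A, B}; {A, C}; {B, D, E}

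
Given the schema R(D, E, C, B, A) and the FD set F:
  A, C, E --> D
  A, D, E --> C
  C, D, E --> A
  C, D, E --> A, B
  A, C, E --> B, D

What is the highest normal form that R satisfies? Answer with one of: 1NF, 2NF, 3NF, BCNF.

Candidate keys: {A, C, E}, {A, D, E}, {C, D, E}. Prime attributes: {A, C, D, E}.
Each dependency's left side is a superkey — BCNF holds.

BCNF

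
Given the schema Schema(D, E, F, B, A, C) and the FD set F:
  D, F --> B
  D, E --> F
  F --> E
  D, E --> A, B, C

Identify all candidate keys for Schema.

{D, E}, {D, F}

No FD produces {D}, so it must be in every candidate key.
{D, E}⁺ = {A, B, C, D, E, F}, which is every attribute, so {D, E} is a candidate key.
{D, F}⁺ = {A, B, C, D, E, F}, which is every attribute, so {D, F} is a candidate key.
No proper subset of any of these is a key, and no other minimal superkey exists.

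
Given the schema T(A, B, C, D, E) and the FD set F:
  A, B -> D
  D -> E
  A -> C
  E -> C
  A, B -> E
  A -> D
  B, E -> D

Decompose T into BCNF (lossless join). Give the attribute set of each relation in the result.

{A, B}; {A, D}; {C, E}; {D, E}

Candidate key of the original relation: {A, B}.
Within {A, B, C, D, E}: {D}⁺ ∩ {A, B, C, D, E} = {C, D, E}, not the whole set, so D -> C, E violates BCNF; decompose into {C, D, E} and {A, B, D}.
Within {C, D, E}: {E}⁺ ∩ {C, D, E} = {C, E}, not the whole set, so E -> C violates BCNF; decompose into {C, E} and {D, E}.
{C, E} is in BCNF.
{D, E} is in BCNF.
Within {A, B, D}: {A}⁺ ∩ {A, B, D} = {A, D}, not the whole set, so A -> D violates BCNF; decompose into {A, D} and {A, B}.
{A, D} is in BCNF.
{A, B} is in BCNF.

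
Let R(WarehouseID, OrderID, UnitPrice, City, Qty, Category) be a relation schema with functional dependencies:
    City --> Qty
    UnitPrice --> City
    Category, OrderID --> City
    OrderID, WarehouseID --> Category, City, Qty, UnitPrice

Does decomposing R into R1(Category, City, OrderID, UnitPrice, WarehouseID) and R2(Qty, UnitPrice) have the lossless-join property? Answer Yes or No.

Common attributes: {UnitPrice}; their closure is {City, Qty, UnitPrice}.
This includes all of R2, so the common attributes are a superkey of R2 — the join is lossless.

Yes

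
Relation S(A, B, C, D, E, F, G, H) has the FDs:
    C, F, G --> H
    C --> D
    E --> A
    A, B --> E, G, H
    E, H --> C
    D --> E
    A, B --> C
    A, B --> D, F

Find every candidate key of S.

No FD produces {B}, so it must be in every candidate key.
{A, B}⁺ = {A, B, C, D, E, F, G, H} — all of the relation — so {A, B} is a candidate key.
{B, C}⁺ = {A, B, C, D, E, F, G, H} — all of the relation — so {B, C} is a candidate key.
{B, D}⁺ = {A, B, C, D, E, F, G, H} — all of the relation — so {B, D} is a candidate key.
{B, E}⁺ = {A, B, C, D, E, F, G, H} — all of the relation — so {B, E} is a candidate key.
No proper subset of any of these is a key, and no other minimal superkey exists.

{A, B}, {B, C}, {B, D}, {B, E}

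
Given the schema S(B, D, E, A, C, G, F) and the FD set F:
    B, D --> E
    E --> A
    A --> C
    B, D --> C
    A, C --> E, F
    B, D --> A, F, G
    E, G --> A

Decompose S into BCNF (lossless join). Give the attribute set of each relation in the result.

Candidate key of the original relation: {B, D}.
{A, B, C, D, E, F, G}: {E} determines {A, C, E, F} here but is not a superkey — split on E --> A, C, F, giving {A, C, E, F} and {B, D, E, G}.
{A, C, E, F} has no BCNF violation.
{B, D, E, G} has no BCNF violation.

{A, C, E, F}; {B, D, E, G}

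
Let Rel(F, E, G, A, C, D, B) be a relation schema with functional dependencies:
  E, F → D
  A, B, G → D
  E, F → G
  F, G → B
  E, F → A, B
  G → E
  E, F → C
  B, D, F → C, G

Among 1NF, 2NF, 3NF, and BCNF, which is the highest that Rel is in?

3NF

Candidate keys: {B, D, F}, {E, F}, {F, G}. Prime attributes: {B, D, E, F, G}.
For A, B, G → D we have {A, B, G}⁺ = {A, B, D, E, G}; {A, B, G} is not a superkey, so BCNF fails.
But every attribute on its right side ({D}) is prime, and the same holds for every other non-superkey FD, so 3NF still holds.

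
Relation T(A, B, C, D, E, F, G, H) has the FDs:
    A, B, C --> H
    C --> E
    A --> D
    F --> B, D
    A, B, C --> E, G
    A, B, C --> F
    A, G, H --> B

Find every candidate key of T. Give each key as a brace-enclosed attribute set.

No FD produces {A, C}, so they must be in every candidate key.
Closure of {A, B, C} is {A, B, C, D, E, F, G, H}, the whole schema; {A, B, C} is a candidate key.
Closure of {A, C, F} is {A, B, C, D, E, F, G, H}, the whole schema; {A, C, F} is a candidate key.
Closure of {A, C, G, H} is {A, B, C, D, E, F, G, H}, the whole schema; {A, C, G, H} is a candidate key.
No proper subset of any of these is a key, and no other minimal superkey exists.

{A, B, C}, {A, C, F}, {A, C, G, H}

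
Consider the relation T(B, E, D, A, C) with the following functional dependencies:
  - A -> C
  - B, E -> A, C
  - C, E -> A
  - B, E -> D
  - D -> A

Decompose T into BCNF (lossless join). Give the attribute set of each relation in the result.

Candidate key of the original relation: {B, E}.
Within {A, B, C, D, E}: {A}⁺ ∩ {A, B, C, D, E} = {A, C}, not the whole set, so A -> C violates BCNF; decompose into {A, C} and {A, B, D, E}.
{A, C} has no BCNF violation.
Within {A, B, D, E}: {D}⁺ ∩ {A, B, D, E} = {A, D}, not the whole set, so D -> A violates BCNF; decompose into {A, D} and {B, D, E}.
{A, D} has no BCNF violation.
{B, D, E} has no BCNF violation.

{A, C}; {A, D}; {B, D, E}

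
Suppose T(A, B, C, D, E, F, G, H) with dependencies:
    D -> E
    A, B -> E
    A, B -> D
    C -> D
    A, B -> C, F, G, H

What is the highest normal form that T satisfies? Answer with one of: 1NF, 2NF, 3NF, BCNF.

Candidate key: {A, B}. Prime attributes: {A, B}.
D -> E: {D}⁺ = {D, E}, which is not all of the attributes, so the left side is not a superkey — BCNF is violated.
D -> E determines the non-prime attribute {E} from a non-superkey — 3NF is violated.
No non-prime attribute depends on a proper subset of any candidate key, so 2NF holds.

2NF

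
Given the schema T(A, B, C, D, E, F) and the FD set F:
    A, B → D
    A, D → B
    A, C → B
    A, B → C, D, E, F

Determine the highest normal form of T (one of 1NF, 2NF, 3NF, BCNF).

BCNF

Candidate keys: {A, B}, {A, C}, {A, D}. Prime attributes: {A, B, C, D}.
Each dependency's left side is a superkey — BCNF holds.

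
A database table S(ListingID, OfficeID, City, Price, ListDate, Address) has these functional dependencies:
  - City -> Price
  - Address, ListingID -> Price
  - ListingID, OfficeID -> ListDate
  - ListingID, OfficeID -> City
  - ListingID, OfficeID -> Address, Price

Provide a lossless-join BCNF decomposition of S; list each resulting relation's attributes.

Candidate key of the original relation: {ListingID, OfficeID}.
In {Address, City, ListDate, ListingID, OfficeID, Price}, {City} is not a superkey ({City}⁺ restricted to this set is {City, Price}), so split on City -> Price into {City, Price} and {Address, City, ListDate, ListingID, OfficeID}.
{City, Price} has no BCNF violation.
{Address, City, ListDate, ListingID, OfficeID} has no BCNF violation.

{Address, City, ListDate, ListingID, OfficeID}; {City, Price}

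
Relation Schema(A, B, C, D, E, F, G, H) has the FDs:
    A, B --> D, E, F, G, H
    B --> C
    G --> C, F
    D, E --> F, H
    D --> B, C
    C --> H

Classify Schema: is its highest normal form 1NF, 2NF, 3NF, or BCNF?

1NF

Candidate keys: {A, B}, {A, D}. Prime attributes: {A, B, D}.
B --> C breaks BCNF: {B}⁺ = {B, C, H}, so {B} is not a superkey.
Because {C} is non-prime and the left side of B --> C is not a superkey, the relation is not in 3NF.
Since {B} ⊂ {A, B} and {B}⁺ ⊇ {C, H} with {C, H} non-prime, there is a partial dependency; 2NF fails.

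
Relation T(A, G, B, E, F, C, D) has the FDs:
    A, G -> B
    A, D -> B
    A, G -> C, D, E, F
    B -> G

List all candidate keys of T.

{A, B}, {A, D}, {A, G}

Attributes never on any right-hand side: {A} — every candidate key must contain it.
{A, B}⁺ = {A, B, C, D, E, F, G} — all of the relation — so {A, B} is a candidate key.
{A, D}⁺ = {A, B, C, D, E, F, G} — all of the relation — so {A, D} is a candidate key.
{A, G}⁺ = {A, B, C, D, E, F, G} — all of the relation — so {A, G} is a candidate key.
These are minimal and exhaustive — every other superkey contains one of them.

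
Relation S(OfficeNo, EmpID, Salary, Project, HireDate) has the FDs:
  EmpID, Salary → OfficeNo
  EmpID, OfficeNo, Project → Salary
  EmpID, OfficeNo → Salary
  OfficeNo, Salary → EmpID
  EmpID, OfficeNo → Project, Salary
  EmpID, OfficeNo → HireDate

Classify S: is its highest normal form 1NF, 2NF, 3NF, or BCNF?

Candidate keys: {EmpID, OfficeNo}, {EmpID, Salary}, {OfficeNo, Salary}. Prime attributes: {EmpID, OfficeNo, Salary}.
The left-hand side of every FD is a superkey, so BCNF is satisfied.

BCNF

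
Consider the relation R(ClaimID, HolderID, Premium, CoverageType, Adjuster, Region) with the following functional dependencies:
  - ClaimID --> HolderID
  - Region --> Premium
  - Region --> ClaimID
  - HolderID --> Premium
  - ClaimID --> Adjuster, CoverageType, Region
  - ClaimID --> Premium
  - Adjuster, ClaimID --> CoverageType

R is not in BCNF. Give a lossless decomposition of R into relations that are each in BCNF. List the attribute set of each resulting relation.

Candidate keys of the original relation: {ClaimID}, {Region}.
In {Adjuster, ClaimID, CoverageType, HolderID, Premium, Region}, {HolderID} is not a superkey ({HolderID}⁺ restricted to this set is {HolderID, Premium}), so split on HolderID --> Premium into {HolderID, Premium} and {Adjuster, ClaimID, CoverageType, HolderID, Region}.
{HolderID, Premium} has no BCNF violation.
{Adjuster, ClaimID, CoverageType, HolderID, Region} has no BCNF violation.

{Adjuster, ClaimID, CoverageType, HolderID, Region}; {HolderID, Premium}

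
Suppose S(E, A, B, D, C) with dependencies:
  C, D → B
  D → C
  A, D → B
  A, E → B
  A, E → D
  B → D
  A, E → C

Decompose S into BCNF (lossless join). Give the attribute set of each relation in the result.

Candidate key of the original relation: {A, E}.
In {A, B, C, D, E}, {C, D} is not a superkey ({C, D}⁺ restricted to this set is {B, C, D}), so split on C, D → B into {B, C, D} and {A, C, D, E}.
{B, C, D}: every determinant is a superkey — BCNF.
In {A, C, D, E}, {D} is not a superkey ({D}⁺ restricted to this set is {C, D}), so split on D → C into {C, D} and {A, D, E}.
{C, D}: every determinant is a superkey — BCNF.
{A, D, E}: every determinant is a superkey — BCNF.

{A, D, E}; {B, C, D}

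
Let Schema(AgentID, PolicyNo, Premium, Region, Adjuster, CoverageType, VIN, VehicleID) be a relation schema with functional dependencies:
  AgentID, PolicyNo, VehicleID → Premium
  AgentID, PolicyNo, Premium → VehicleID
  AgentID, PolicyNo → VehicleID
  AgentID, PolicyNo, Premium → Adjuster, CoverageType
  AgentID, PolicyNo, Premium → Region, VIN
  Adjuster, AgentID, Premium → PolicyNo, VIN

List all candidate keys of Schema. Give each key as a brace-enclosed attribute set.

{Adjuster, AgentID, Premium}, {AgentID, PolicyNo}

{AgentID} never appears on the right of any FD, so every key must include it.
{AgentID, PolicyNo}⁺ = {Adjuster, AgentID, CoverageType, PolicyNo, Premium, Region, VIN, VehicleID}, which is every attribute, so {AgentID, PolicyNo} is a candidate key.
{Adjuster, AgentID, Premium}⁺ = {Adjuster, AgentID, CoverageType, PolicyNo, Premium, Region, VIN, VehicleID}, which is every attribute, so {Adjuster, AgentID, Premium} is a candidate key.
Any other superkey properly contains one of these, so there are no further candidate keys.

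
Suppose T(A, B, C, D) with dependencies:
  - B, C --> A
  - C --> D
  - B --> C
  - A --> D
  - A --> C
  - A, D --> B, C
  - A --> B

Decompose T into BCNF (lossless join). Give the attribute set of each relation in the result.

{A, B, C}; {C, D}

Candidate keys of the original relation: {A}, {B}.
{A, B, C, D}: {C} determines {C, D} here but is not a superkey — split on C --> D, giving {C, D} and {A, B, C}.
{C, D} is in BCNF.
{A, B, C} is in BCNF.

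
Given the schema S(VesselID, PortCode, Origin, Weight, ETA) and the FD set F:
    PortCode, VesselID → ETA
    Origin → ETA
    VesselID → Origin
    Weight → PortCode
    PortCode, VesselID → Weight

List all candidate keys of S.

No FD produces {VesselID}, so it must be in every candidate key.
Closure of {PortCode, VesselID} is {ETA, Origin, PortCode, VesselID, Weight}, the whole schema; {PortCode, VesselID} is a candidate key.
Closure of {VesselID, Weight} is {ETA, Origin, PortCode, VesselID, Weight}, the whole schema; {VesselID, Weight} is a candidate key.
No proper subset of any of these is a key, and no other minimal superkey exists.

{PortCode, VesselID}, {VesselID, Weight}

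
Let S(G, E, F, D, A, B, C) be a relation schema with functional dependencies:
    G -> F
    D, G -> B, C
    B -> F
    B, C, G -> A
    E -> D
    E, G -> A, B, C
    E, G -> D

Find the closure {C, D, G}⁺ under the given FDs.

{A, B, C, D, F, G}

Start with {C, D, G}.
G -> F applies; add {F} → now {C, D, F, G}.
D, G -> B, C applies; add {B} → now {B, C, D, F, G}.
B, C, G -> A applies; add {A} → now {A, B, C, D, F, G}.
No further FD applies.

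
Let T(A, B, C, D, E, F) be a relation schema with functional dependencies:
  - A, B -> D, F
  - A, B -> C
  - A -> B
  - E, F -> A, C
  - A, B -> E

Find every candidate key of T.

{A}, {E, F}

Closure of {A} is {A, B, C, D, E, F}, the whole schema; {A} is a candidate key.
Closure of {E, F} is {A, B, C, D, E, F}, the whole schema; {E, F} is a candidate key.
These are minimal and exhaustive — every other superkey contains one of them.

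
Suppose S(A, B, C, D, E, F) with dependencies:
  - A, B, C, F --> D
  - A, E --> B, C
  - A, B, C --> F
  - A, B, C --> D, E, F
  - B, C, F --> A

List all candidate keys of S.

{A, E}⁺ = {A, B, C, D, E, F}, which is every attribute, so {A, E} is a candidate key.
{A, B, C}⁺ = {A, B, C, D, E, F}, which is every attribute, so {A, B, C} is a candidate key.
{B, C, F}⁺ = {A, B, C, D, E, F}, which is every attribute, so {B, C, F} is a candidate key.
These are minimal and exhaustive — every other superkey contains one of them.

{A, B, C}, {A, E}, {B, C, F}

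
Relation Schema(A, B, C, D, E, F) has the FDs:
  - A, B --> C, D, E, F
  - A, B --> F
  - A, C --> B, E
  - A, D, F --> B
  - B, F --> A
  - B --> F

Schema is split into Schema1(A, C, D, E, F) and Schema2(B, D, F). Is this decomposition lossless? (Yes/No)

No

Common attributes: {D, F}; their closure is {D, F}.
Schema1 ⊄ {D, F} and Schema2 ⊄ {D, F}, so the split is lossy.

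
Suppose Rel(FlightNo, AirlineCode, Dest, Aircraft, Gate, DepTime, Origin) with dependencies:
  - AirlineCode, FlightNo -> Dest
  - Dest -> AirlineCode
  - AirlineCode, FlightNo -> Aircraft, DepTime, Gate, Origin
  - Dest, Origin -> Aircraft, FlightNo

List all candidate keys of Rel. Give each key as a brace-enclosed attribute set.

{AirlineCode, FlightNo} is a candidate key since {AirlineCode, FlightNo}⁺ = {Aircraft, AirlineCode, DepTime, Dest, FlightNo, Gate, Origin} covers every attribute.
{Dest, FlightNo} is a candidate key since {Dest, FlightNo}⁺ = {Aircraft, AirlineCode, DepTime, Dest, FlightNo, Gate, Origin} covers every attribute.
{Dest, Origin} is a candidate key since {Dest, Origin}⁺ = {Aircraft, AirlineCode, DepTime, Dest, FlightNo, Gate, Origin} covers every attribute.
These are minimal and exhaustive — every other superkey contains one of them.

{AirlineCode, FlightNo}, {Dest, FlightNo}, {Dest, Origin}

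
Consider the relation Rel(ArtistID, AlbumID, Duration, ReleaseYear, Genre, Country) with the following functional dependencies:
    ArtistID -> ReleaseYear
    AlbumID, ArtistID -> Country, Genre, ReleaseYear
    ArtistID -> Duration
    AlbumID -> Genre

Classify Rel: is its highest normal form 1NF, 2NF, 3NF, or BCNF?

Candidate key: {AlbumID, ArtistID}. Prime attributes: {AlbumID, ArtistID}.
ArtistID -> ReleaseYear breaks BCNF: {ArtistID}⁺ = {ArtistID, Duration, ReleaseYear}, so {ArtistID} is not a superkey.
ArtistID -> ReleaseYear determines the non-prime attribute {ReleaseYear} from a non-superkey — 3NF is violated.
{AlbumID} is a proper subset of the key {AlbumID, ArtistID}, and {AlbumID}⁺ contains the non-prime attribute {Genre} — a partial dependency, so 2NF is violated.

1NF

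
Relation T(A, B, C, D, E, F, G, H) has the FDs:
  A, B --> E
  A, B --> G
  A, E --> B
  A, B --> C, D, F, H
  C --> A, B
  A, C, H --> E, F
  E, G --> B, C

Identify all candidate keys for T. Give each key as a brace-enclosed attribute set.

{C}⁺ = {A, B, C, D, E, F, G, H} — all of the relation — so {C} is a candidate key.
{A, B}⁺ = {A, B, C, D, E, F, G, H} — all of the relation — so {A, B} is a candidate key.
{A, E}⁺ = {A, B, C, D, E, F, G, H} — all of the relation — so {A, E} is a candidate key.
{E, G}⁺ = {A, B, C, D, E, F, G, H} — all of the relation — so {E, G} is a candidate key.
No proper subset of any of these is a key, and no other minimal superkey exists.

{A, B}, {A, E}, {C}, {E, G}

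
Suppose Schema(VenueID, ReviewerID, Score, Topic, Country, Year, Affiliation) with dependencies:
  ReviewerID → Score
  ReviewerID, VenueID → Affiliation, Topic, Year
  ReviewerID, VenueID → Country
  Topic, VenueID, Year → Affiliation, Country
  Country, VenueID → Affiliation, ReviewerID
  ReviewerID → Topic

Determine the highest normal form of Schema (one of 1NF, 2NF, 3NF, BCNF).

1NF

Candidate keys: {Country, VenueID}, {ReviewerID, VenueID}, {Topic, VenueID, Year}. Prime attributes: {Country, ReviewerID, Topic, VenueID, Year}.
ReviewerID → Score breaks BCNF: {ReviewerID}⁺ = {ReviewerID, Score, Topic}, so {ReviewerID} is not a superkey.
Because {Score} is non-prime and the left side of ReviewerID → Score is not a superkey, the relation is not in 3NF.
The proper key subset {ReviewerID} of {ReviewerID, VenueID} determines non-prime {Score}, so the relation is not even in 2NF.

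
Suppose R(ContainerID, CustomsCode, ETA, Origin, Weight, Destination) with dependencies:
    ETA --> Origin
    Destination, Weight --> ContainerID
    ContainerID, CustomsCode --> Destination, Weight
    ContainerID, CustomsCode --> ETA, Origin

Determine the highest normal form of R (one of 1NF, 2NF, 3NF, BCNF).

2NF

Candidate keys: {ContainerID, CustomsCode}, {CustomsCode, Destination, Weight}. Prime attributes: {ContainerID, CustomsCode, Destination, Weight}.
For ETA --> Origin we have {ETA}⁺ = {ETA, Origin}; {ETA} is not a superkey, so BCNF fails.
ETA --> Origin determines the non-prime attribute {Origin} from a non-superkey — 3NF is violated.
No proper subset of a key has a non-prime attribute in its closure, so there is no partial dependency; 2NF holds.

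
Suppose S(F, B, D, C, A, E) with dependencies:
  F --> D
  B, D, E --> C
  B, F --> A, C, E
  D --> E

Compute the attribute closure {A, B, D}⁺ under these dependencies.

Start with {A, B, D}.
D --> E applies; add {E} → now {A, B, D, E}.
B, D, E --> C applies; add {C} → now {A, B, C, D, E}.
No further FD applies.

{A, B, C, D, E}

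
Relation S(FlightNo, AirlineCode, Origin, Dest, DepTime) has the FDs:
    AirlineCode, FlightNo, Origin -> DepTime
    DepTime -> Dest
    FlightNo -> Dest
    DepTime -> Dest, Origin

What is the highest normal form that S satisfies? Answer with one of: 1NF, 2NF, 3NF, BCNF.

1NF

Candidate keys: {AirlineCode, DepTime, FlightNo}, {AirlineCode, FlightNo, Origin}. Prime attributes: {AirlineCode, DepTime, FlightNo, Origin}.
DepTime -> Dest breaks BCNF: {DepTime}⁺ = {DepTime, Dest, Origin}, so {DepTime} is not a superkey.
Because {Dest} is non-prime and the left side of DepTime -> Dest is not a superkey, the relation is not in 3NF.
Since {DepTime} ⊂ {AirlineCode, DepTime, FlightNo} and {DepTime}⁺ ⊇ {Dest} with {Dest} non-prime, there is a partial dependency; 2NF fails.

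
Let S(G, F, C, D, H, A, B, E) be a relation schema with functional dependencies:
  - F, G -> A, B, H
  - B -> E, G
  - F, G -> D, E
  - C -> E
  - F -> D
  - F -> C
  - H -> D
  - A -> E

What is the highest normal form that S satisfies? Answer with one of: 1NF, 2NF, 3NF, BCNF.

1NF

Candidate keys: {B, F}, {F, G}. Prime attributes: {B, F, G}.
B -> E, G: {B}⁺ = {B, E, G}, which is not all of the attributes, so the left side is not a superkey — BCNF is violated.
Because {E} is non-prime and the left side of B -> E, G is not a superkey, the relation is not in 3NF.
Since {B} ⊂ {B, F} and {B}⁺ ⊇ {E} with {E} non-prime, there is a partial dependency; 2NF fails.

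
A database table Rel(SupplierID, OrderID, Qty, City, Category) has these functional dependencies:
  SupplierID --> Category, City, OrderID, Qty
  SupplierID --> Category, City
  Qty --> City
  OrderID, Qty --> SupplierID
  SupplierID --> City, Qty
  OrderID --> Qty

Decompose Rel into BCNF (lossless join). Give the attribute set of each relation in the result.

{Category, OrderID, Qty, SupplierID}; {City, Qty}

Candidate keys of the original relation: {OrderID}, {SupplierID}.
{Category, City, OrderID, Qty, SupplierID}: {Qty} determines {City, Qty} here but is not a superkey — split on Qty --> City, giving {City, Qty} and {Category, OrderID, Qty, SupplierID}.
{City, Qty} is in BCNF.
{Category, OrderID, Qty, SupplierID} is in BCNF.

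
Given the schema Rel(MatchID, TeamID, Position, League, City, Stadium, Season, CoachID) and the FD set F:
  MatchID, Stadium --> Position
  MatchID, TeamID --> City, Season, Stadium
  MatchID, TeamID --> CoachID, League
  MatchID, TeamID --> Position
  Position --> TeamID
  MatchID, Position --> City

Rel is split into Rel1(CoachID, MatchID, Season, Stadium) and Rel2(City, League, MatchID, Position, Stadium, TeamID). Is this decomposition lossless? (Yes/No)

Yes

The shared attributes are {MatchID, Stadium} and {MatchID, Stadium}⁺ = {City, CoachID, League, MatchID, Position, Season, Stadium, TeamID}.
Since Rel1 ⊆ {City, CoachID, League, MatchID, Position, Season, Stadium, TeamID}, the intersection is a superkey of Rel1; the decomposition is lossless.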